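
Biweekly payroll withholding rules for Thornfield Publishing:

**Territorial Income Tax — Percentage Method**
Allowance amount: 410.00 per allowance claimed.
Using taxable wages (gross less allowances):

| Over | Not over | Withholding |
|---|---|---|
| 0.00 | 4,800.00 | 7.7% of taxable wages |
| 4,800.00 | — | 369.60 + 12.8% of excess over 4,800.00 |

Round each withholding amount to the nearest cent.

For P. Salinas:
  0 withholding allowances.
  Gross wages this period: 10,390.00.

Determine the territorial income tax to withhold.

1,085.12

Territorial Income Tax: taxable = 10,390.00
  369.60 + 12.8% × (10,390.00 − 4,800.00) = 369.60 + 12.8% × 5,590.00 = 1,085.12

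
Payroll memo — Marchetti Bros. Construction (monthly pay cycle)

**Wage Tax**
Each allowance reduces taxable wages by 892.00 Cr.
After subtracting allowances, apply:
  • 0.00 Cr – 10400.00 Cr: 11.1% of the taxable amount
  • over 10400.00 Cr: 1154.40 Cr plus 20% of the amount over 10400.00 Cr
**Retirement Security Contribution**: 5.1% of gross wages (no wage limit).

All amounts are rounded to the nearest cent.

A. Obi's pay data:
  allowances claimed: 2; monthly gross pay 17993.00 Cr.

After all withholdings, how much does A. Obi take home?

Wage Tax: taxable = 17993.00 Cr − 2×892.00 Cr = 16209.00 Cr
  1154.40 Cr + 20% × (16209.00 Cr − 10400.00 Cr) = 1154.40 Cr + 20% × 5809.00 Cr = 2316.20 Cr
Retirement Security Contribution: 5.1% × 17993.00 Cr = 917.64 Cr
Total withheld: 2316.20 Cr + 917.64 Cr = 3233.84 Cr
Net pay: 17993.00 Cr − 3233.84 Cr = 14759.16 Cr

14759.16 Cr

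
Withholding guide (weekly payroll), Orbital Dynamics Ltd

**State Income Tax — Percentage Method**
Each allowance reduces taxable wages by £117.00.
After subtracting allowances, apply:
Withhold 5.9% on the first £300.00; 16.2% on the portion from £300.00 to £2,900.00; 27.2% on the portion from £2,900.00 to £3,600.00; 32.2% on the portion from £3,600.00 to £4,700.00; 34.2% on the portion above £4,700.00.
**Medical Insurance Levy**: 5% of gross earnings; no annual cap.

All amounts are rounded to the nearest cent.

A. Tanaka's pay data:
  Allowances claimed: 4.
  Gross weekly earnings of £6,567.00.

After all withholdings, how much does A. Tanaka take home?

State Income Tax: taxable = £6,567.00 − 4×£117.00 = £6,099.00
  £983.50 + 34.2% × (£6,099.00 − £4,700.00) = £983.50 + 34.2% × £1,399.00 = £1,461.96
Medical Insurance Levy: 5% × £6,567.00 = £328.35
Total withheld: £1,461.96 + £328.35 = £1,790.31
Net pay: £6,567.00 − £1,790.31 = £4,776.69

£4,776.69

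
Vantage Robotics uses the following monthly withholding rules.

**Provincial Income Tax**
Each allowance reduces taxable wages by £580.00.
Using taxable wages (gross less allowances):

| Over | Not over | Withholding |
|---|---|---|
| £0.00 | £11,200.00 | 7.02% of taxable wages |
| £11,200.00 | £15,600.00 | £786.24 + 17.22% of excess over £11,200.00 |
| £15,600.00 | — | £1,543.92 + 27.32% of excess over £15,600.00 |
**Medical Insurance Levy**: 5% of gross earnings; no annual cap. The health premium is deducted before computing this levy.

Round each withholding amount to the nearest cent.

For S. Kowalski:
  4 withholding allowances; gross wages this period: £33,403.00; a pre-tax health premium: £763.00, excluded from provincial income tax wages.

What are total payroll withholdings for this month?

£7,197.42

Provincial Income Tax: taxable = £33,403.00 − £763.00 − 4×£580.00 = £30,320.00
  £1,543.92 + 27.32% × (£30,320.00 − £15,600.00) = £1,543.92 + 27.32% × £14,720.00 = £5,565.42
Medical Insurance Levy: 5% × £32,640.00 = £1,632.00
Total: £5,565.42 + £1,632.00 = £7,197.42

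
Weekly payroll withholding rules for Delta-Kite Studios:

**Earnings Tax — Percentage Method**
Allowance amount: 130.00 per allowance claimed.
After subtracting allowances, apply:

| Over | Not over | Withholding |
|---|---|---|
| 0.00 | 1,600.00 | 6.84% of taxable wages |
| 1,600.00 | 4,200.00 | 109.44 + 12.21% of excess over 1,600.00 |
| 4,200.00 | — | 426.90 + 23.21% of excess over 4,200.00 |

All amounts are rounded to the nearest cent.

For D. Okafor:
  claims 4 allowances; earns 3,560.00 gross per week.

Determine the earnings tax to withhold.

Earnings Tax: taxable = 3,560.00 − 4×130.00 = 3,040.00
  109.44 + 12.21% × (3,040.00 − 1,600.00) = 109.44 + 12.21% × 1,440.00 = 285.26

285.26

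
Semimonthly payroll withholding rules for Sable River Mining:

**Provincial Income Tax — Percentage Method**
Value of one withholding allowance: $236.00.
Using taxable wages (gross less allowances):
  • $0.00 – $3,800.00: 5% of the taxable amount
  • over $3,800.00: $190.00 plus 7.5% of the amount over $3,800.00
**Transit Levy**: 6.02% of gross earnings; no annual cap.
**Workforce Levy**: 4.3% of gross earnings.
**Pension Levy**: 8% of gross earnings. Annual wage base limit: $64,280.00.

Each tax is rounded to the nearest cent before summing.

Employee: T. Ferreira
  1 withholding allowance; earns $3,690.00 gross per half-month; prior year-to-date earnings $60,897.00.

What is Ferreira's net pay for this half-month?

$2,865.85

Provincial Income Tax: taxable = $3,690.00 − 1×$236.00 = $3,454.00
  5% × $3,454.00 = $172.70
Transit Levy: 6.02% × $3,690.00 = $222.14
Workforce Levy: 4.3% × $3,690.00 = $158.67
Pension Levy: cap $64,280.00 − YTD $60,897.00 = $3,383.00 subject; 8% × $3,383.00 = $270.64
Total withheld: $172.70 + $222.14 + $158.67 + $270.64 = $824.15
Net pay: $3,690.00 − $824.15 = $2,865.85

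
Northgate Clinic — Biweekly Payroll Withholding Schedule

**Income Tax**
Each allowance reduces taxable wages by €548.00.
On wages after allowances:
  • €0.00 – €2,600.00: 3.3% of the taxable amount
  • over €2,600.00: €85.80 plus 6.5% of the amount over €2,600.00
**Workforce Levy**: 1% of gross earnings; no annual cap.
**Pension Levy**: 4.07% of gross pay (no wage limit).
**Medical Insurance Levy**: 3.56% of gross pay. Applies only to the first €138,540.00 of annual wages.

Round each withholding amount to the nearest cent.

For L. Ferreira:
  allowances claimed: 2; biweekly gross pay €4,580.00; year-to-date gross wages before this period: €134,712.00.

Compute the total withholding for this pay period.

Income Tax: taxable = €4,580.00 − 2×€548.00 = €3,484.00
  €85.80 + 6.5% × (€3,484.00 − €2,600.00) = €85.80 + 6.5% × €884.00 = €143.26
Workforce Levy: 1% × €4,580.00 = €45.80
Pension Levy: 4.07% × €4,580.00 = €186.41
Medical Insurance Levy: cap €138,540.00 − YTD €134,712.00 = €3,828.00 subject; 3.56% × €3,828.00 = €136.28
Total: €143.26 + €45.80 + €186.41 + €136.28 = €511.75

€511.75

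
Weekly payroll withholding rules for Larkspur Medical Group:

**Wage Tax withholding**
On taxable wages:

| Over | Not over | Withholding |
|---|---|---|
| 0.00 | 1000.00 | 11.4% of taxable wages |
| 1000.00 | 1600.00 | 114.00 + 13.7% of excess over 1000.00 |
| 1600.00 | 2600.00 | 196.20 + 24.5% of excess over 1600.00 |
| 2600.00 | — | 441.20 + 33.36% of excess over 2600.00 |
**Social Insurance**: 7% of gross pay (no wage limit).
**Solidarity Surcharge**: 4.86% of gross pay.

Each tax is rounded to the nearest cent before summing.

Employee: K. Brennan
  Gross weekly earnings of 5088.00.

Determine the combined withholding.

Wage Tax: taxable = 5088.00
  441.20 + 33.36% × (5088.00 − 2600.00) = 441.20 + 33.36% × 2488.00 = 1271.20
Social Insurance: 7% × 5088.00 = 356.16
Solidarity Surcharge: 4.86% × 5088.00 = 247.28
Total: 1271.20 + 356.16 + 247.28 = 1874.64

1874.64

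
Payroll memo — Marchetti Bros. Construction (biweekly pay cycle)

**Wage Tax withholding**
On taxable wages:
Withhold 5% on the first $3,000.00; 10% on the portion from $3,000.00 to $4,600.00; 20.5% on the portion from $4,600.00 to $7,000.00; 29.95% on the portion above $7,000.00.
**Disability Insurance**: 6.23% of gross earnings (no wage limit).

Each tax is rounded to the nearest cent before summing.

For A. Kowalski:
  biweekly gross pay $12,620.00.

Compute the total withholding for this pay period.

Wage Tax: taxable = $12,620.00
  $802.00 + 29.95% × ($12,620.00 − $7,000.00) = $802.00 + 29.95% × $5,620.00 = $2,485.19
Disability Insurance: 6.23% × $12,620.00 = $786.23
Total: $2,485.19 + $786.23 = $3,271.42

$3,271.42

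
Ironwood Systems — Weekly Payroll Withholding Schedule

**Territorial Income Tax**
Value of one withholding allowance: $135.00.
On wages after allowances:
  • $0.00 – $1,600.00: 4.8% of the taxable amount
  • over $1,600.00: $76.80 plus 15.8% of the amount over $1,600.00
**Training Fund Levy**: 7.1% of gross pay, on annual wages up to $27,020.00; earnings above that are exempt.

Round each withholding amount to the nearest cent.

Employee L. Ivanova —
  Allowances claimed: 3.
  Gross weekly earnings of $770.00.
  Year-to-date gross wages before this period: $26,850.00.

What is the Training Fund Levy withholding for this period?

$12.07

Training Fund Levy: cap $27,020.00 − YTD $26,850.00 = $170.00 subject; 7.1% × $170.00 = $12.07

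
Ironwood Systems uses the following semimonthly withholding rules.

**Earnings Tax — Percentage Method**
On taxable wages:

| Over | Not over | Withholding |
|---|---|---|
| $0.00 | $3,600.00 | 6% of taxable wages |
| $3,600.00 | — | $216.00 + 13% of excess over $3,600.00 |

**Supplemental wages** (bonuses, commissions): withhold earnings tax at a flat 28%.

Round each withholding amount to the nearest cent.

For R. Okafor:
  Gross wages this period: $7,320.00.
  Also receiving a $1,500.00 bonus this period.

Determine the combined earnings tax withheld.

Earnings Tax: taxable = $7,320.00
  $216.00 + 13% × ($7,320.00 − $3,600.00) = $216.00 + 13% × $3,720.00 = $699.60
Supplemental (28% flat on bonus): 28% × $1,500.00 = $420.00
Total earnings tax: $699.60 + $420.00 = $1,119.60

$1,119.60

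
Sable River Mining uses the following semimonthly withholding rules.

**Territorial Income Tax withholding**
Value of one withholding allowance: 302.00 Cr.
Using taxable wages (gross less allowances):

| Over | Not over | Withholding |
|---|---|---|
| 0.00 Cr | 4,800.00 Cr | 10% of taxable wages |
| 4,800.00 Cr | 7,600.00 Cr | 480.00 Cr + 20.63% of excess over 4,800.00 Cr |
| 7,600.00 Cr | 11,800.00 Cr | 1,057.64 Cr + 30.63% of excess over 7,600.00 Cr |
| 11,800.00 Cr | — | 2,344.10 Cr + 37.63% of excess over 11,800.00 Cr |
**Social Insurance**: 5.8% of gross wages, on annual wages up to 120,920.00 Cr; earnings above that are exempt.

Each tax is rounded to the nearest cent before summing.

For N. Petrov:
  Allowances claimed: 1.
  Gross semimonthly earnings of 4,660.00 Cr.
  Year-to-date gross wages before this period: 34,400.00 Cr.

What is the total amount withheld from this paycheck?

706.08 Cr

Territorial Income Tax: taxable = 4,660.00 Cr − 1×302.00 Cr = 4,358.00 Cr
  10% × 4,358.00 Cr = 435.80 Cr
Social Insurance: 5.8% × 4,660.00 Cr = 270.28 Cr
Total: 435.80 Cr + 270.28 Cr = 706.08 Cr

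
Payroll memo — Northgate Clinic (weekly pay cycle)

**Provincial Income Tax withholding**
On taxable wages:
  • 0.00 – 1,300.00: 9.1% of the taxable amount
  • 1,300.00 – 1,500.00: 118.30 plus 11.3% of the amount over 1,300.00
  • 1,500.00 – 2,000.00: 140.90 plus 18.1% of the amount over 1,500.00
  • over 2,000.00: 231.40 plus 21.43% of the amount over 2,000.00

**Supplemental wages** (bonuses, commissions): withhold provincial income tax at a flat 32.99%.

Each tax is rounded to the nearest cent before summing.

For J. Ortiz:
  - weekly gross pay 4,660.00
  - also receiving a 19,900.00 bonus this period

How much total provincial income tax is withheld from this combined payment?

Provincial Income Tax: taxable = 4,660.00
  231.40 + 21.43% × (4,660.00 − 2,000.00) = 231.40 + 21.43% × 2,660.00 = 801.44
Supplemental (32.99% flat on bonus): 32.99% × 19,900.00 = 6,565.01
Total provincial income tax: 801.44 + 6,565.01 = 7,366.45

7,366.45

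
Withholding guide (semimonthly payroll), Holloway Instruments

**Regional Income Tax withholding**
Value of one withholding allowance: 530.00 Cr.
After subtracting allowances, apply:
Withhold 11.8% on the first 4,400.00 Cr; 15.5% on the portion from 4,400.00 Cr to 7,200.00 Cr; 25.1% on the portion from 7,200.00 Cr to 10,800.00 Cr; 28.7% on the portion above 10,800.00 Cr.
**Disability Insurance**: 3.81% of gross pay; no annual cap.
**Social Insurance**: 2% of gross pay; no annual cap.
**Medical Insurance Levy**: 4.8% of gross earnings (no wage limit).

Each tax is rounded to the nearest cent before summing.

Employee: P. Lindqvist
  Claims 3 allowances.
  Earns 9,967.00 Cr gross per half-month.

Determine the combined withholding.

2,306.13 Cr

Regional Income Tax: taxable = 9,967.00 Cr − 3×530.00 Cr = 8,377.00 Cr
  953.20 Cr + 25.1% × (8,377.00 Cr − 7,200.00 Cr) = 953.20 Cr + 25.1% × 1,177.00 Cr = 1,248.63 Cr
Disability Insurance: 3.81% × 9,967.00 Cr = 379.74 Cr
Social Insurance: 2% × 9,967.00 Cr = 199.34 Cr
Medical Insurance Levy: 4.8% × 9,967.00 Cr = 478.42 Cr
Total: 1,248.63 Cr + 379.74 Cr + 199.34 Cr + 478.42 Cr = 2,306.13 Cr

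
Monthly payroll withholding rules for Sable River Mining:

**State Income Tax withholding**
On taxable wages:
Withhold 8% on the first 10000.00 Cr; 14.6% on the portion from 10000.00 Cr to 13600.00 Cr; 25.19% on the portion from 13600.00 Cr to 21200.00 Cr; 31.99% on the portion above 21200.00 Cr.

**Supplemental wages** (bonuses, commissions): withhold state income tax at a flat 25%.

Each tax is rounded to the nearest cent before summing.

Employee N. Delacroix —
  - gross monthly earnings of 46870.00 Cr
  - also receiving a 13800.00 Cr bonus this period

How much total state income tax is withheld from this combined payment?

State Income Tax: taxable = 46870.00 Cr
  3240.04 Cr + 31.99% × (46870.00 Cr − 21200.00 Cr) = 3240.04 Cr + 31.99% × 25670.00 Cr = 11451.87 Cr
Supplemental (25% flat on bonus): 25% × 13800.00 Cr = 3450.00 Cr
Total state income tax: 11451.87 Cr + 3450.00 Cr = 14901.87 Cr

14901.87 Cr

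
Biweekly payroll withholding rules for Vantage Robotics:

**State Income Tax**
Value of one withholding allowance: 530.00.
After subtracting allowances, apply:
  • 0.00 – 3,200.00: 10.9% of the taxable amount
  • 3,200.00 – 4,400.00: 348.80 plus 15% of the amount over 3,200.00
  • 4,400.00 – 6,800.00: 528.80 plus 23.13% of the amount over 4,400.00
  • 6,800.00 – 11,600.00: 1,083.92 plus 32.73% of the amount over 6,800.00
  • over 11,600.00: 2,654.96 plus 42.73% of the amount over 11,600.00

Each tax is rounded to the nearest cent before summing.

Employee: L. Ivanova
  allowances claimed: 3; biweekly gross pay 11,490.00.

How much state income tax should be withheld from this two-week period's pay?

2,098.55

State Income Tax: taxable = 11,490.00 − 3×530.00 = 9,900.00
  1,083.92 + 32.73% × (9,900.00 − 6,800.00) = 1,083.92 + 32.73% × 3,100.00 = 2,098.55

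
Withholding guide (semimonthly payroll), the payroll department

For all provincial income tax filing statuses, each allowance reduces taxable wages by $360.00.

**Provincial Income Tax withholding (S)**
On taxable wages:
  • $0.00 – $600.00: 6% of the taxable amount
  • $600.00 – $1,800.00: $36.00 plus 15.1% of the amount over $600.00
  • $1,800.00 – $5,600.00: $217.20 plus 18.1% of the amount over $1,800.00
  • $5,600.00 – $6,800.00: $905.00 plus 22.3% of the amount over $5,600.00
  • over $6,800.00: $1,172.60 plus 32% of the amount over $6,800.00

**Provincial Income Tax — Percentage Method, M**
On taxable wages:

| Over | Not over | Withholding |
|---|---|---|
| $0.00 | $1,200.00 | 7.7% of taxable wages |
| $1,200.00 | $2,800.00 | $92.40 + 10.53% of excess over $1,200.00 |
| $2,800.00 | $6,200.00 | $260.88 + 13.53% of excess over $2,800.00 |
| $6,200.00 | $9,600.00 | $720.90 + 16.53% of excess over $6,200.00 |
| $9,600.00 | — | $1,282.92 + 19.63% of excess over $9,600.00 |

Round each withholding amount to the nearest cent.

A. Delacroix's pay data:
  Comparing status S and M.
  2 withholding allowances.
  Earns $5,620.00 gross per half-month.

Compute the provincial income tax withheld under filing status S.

Provincial Income Tax (S): taxable = $5,620.00 − 2×$360.00 = $4,900.00
  $217.20 + 18.1% × ($4,900.00 − $1,800.00) = $217.20 + 18.1% × $3,100.00 = $778.30

$778.30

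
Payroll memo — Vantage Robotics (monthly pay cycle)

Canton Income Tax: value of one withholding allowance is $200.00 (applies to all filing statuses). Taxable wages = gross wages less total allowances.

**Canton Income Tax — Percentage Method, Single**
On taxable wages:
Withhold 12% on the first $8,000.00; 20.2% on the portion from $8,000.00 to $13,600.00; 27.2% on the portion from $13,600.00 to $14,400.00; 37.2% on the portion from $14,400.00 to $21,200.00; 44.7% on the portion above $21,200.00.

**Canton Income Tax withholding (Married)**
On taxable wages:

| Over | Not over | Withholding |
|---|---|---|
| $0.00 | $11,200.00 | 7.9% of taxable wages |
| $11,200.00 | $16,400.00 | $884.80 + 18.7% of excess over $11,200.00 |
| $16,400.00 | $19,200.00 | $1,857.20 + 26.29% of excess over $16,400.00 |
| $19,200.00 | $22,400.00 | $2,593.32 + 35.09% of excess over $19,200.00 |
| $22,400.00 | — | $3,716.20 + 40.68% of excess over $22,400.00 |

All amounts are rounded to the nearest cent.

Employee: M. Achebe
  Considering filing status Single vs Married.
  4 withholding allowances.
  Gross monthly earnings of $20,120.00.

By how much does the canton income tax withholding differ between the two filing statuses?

Canton Income Tax (Single): taxable = $20,120.00 − 4×$200.00 = $19,320.00
  $2,308.80 + 37.2% × ($19,320.00 − $14,400.00) = $2,308.80 + 37.2% × $4,920.00 = $4,139.04
Canton Income Tax (Married): taxable = $20,120.00 − 4×$200.00 = $19,320.00
  $2,593.32 + 35.09% × ($19,320.00 − $19,200.00) = $2,593.32 + 35.09% × $120.00 = $2,635.43
Difference: |$4,139.04 − $2,635.43| = $1,503.61 (higher under Single)

$1,503.61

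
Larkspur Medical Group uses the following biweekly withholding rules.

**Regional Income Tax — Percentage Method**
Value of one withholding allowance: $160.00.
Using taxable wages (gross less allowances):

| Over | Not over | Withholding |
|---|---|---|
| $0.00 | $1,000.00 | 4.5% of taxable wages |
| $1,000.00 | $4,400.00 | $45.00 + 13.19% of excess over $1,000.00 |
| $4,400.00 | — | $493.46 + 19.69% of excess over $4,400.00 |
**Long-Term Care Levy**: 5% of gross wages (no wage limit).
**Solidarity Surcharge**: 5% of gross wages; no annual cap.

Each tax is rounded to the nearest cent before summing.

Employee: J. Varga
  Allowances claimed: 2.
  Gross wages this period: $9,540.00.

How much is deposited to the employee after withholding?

$7,143.48

Regional Income Tax: taxable = $9,540.00 − 2×$160.00 = $9,220.00
  $493.46 + 19.69% × ($9,220.00 − $4,400.00) = $493.46 + 19.69% × $4,820.00 = $1,442.52
Long-Term Care Levy: 5% × $9,540.00 = $477.00
Solidarity Surcharge: 5% × $9,540.00 = $477.00
Total withheld: $1,442.52 + $477.00 + $477.00 = $2,396.52
Net pay: $9,540.00 − $2,396.52 = $7,143.48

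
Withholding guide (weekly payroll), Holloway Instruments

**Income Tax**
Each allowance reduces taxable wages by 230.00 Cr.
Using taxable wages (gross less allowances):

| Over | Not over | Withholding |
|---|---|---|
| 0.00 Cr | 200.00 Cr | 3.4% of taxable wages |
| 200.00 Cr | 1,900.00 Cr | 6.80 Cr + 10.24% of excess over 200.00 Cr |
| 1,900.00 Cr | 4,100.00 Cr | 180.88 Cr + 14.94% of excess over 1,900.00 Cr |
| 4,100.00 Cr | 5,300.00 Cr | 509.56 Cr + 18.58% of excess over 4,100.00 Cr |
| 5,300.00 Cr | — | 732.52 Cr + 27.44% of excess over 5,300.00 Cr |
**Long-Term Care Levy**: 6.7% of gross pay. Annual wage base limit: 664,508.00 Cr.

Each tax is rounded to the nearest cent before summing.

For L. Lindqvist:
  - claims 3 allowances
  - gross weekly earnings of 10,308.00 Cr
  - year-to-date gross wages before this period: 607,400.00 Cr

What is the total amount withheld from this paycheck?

Income Tax: taxable = 10,308.00 Cr − 3×230.00 Cr = 9,618.00 Cr
  732.52 Cr + 27.44% × (9,618.00 Cr − 5,300.00 Cr) = 732.52 Cr + 27.44% × 4,318.00 Cr = 1,917.38 Cr
Long-Term Care Levy: 6.7% × 10,308.00 Cr = 690.64 Cr
Total: 1,917.38 Cr + 690.64 Cr = 2,608.02 Cr

2,608.02 Cr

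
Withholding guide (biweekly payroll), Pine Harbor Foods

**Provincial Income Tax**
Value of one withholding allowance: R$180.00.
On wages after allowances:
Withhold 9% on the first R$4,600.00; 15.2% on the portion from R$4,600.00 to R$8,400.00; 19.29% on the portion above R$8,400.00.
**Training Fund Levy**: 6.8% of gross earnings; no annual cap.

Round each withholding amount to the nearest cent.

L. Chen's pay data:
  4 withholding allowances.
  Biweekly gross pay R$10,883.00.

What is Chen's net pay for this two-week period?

R$8,811.28

Provincial Income Tax: taxable = R$10,883.00 − 4×R$180.00 = R$10,163.00
  R$991.60 + 19.29% × (R$10,163.00 − R$8,400.00) = R$991.60 + 19.29% × R$1,763.00 = R$1,331.68
Training Fund Levy: 6.8% × R$10,883.00 = R$740.04
Total withheld: R$1,331.68 + R$740.04 = R$2,071.72
Net pay: R$10,883.00 − R$2,071.72 = R$8,811.28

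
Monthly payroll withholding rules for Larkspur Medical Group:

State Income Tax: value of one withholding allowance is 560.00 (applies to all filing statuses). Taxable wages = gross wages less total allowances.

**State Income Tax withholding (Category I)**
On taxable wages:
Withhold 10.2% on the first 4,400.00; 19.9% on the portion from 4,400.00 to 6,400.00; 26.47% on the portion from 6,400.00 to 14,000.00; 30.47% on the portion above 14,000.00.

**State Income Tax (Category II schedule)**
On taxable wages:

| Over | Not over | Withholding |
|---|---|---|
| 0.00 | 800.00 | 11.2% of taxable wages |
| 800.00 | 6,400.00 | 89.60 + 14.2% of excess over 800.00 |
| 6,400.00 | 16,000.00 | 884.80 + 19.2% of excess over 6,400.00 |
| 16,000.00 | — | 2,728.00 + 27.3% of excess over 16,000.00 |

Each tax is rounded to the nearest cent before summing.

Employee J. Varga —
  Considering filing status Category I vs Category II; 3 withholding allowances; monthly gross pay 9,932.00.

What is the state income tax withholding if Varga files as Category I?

1,337.02

State Income Tax (Category I): taxable = 9,932.00 − 3×560.00 = 8,252.00
  846.80 + 26.47% × (8,252.00 − 6,400.00) = 846.80 + 26.47% × 1,852.00 = 1,337.02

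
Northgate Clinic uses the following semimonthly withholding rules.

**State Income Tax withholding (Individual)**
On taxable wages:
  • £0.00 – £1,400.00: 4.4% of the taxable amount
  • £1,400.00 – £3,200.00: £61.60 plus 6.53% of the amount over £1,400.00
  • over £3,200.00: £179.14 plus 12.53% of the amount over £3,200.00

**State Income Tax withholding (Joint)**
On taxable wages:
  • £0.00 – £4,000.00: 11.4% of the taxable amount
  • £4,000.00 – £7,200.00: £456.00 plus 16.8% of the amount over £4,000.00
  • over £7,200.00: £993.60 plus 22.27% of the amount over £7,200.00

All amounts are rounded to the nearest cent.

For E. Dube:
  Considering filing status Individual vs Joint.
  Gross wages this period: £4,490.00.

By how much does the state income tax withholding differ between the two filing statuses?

£197.54

State Income Tax (Individual): taxable = £4,490.00
  £179.14 + 12.53% × (£4,490.00 − £3,200.00) = £179.14 + 12.53% × £1,290.00 = £340.78
State Income Tax (Joint): taxable = £4,490.00
  £456.00 + 16.8% × (£4,490.00 − £4,000.00) = £456.00 + 16.8% × £490.00 = £538.32
Difference: |£340.78 − £538.32| = £197.54 (higher under Joint)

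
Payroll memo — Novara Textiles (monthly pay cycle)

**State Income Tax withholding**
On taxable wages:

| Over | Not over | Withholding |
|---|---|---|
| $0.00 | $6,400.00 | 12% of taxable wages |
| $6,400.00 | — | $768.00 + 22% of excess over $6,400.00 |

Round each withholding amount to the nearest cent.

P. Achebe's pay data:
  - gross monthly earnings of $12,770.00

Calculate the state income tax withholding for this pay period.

State Income Tax: taxable = $12,770.00
  $768.00 + 22% × ($12,770.00 − $6,400.00) = $768.00 + 22% × $6,370.00 = $2,169.40

$2,169.40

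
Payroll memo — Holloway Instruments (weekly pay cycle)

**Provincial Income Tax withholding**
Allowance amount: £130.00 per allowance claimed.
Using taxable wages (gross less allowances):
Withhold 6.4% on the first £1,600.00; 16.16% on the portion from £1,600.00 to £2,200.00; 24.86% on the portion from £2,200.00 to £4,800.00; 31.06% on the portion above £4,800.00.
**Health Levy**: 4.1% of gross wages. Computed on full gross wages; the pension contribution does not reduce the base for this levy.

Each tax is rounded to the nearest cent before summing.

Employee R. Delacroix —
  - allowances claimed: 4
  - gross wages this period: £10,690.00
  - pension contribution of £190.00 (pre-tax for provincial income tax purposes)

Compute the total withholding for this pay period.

£2,892.92

Provincial Income Tax: taxable = £10,690.00 − £190.00 − 4×£130.00 = £9,980.00
  £845.72 + 31.06% × (£9,980.00 − £4,800.00) = £845.72 + 31.06% × £5,180.00 = £2,454.63
Health Levy: 4.1% × £10,690.00 = £438.29
Total: £2,454.63 + £438.29 = £2,892.92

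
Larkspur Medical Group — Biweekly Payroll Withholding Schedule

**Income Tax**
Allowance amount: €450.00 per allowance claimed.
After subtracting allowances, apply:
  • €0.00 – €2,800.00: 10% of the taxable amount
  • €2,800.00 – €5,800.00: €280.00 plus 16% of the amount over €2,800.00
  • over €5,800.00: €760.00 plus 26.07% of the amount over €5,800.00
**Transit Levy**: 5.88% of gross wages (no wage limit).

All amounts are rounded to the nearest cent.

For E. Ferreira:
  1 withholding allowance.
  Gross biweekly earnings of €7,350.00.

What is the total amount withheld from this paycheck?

Income Tax: taxable = €7,350.00 − 1×€450.00 = €6,900.00
  €760.00 + 26.07% × (€6,900.00 − €5,800.00) = €760.00 + 26.07% × €1,100.00 = €1,046.77
Transit Levy: 5.88% × €7,350.00 = €432.18
Total: €1,046.77 + €432.18 = €1,478.95

€1,478.95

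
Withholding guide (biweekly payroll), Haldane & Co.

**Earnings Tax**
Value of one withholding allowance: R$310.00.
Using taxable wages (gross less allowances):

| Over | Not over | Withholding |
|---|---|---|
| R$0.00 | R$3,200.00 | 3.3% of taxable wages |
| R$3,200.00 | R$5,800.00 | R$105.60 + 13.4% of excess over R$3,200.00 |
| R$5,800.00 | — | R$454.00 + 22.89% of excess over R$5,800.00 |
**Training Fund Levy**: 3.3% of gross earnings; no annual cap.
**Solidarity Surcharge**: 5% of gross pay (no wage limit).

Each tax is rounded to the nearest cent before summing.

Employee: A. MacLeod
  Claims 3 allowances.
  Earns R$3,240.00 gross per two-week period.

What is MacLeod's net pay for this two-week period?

R$2,894.85

Earnings Tax: taxable = R$3,240.00 − 3×R$310.00 = R$2,310.00
  3.3% × R$2,310.00 = R$76.23
Training Fund Levy: 3.3% × R$3,240.00 = R$106.92
Solidarity Surcharge: 5% × R$3,240.00 = R$162.00
Total withheld: R$76.23 + R$106.92 + R$162.00 = R$345.15
Net pay: R$3,240.00 − R$345.15 = R$2,894.85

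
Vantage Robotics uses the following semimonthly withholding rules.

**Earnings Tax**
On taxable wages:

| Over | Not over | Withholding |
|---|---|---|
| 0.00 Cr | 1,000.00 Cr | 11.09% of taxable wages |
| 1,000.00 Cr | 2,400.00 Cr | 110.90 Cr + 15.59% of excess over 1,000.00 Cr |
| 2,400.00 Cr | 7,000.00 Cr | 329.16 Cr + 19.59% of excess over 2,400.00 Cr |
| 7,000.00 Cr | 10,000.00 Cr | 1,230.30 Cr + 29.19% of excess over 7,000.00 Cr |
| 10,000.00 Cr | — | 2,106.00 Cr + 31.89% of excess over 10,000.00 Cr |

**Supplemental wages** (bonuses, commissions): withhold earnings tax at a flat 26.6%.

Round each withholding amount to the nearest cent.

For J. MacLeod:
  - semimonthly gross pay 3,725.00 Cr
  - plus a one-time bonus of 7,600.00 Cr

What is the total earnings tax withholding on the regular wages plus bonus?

Earnings Tax: taxable = 3,725.00 Cr
  329.16 Cr + 19.59% × (3,725.00 Cr − 2,400.00 Cr) = 329.16 Cr + 19.59% × 1,325.00 Cr = 588.73 Cr
Supplemental (26.6% flat on bonus): 26.6% × 7,600.00 Cr = 2,021.60 Cr
Total earnings tax: 588.73 Cr + 2,021.60 Cr = 2,610.33 Cr

2,610.33 Cr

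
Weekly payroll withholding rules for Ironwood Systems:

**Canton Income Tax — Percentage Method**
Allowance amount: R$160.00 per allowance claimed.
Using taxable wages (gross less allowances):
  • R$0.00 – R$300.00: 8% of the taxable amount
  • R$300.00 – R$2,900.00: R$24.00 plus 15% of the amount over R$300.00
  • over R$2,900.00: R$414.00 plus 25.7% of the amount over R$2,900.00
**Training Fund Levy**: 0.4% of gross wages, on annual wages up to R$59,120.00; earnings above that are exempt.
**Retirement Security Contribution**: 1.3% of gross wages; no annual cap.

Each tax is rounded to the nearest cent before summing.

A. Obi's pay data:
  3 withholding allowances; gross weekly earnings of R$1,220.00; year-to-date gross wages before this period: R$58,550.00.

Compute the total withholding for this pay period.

Canton Income Tax: taxable = R$1,220.00 − 3×R$160.00 = R$740.00
  R$24.00 + 15% × (R$740.00 − R$300.00) = R$24.00 + 15% × R$440.00 = R$90.00
Training Fund Levy: cap R$59,120.00 − YTD R$58,550.00 = R$570.00 subject; 0.4% × R$570.00 = R$2.28
Retirement Security Contribution: 1.3% × R$1,220.00 = R$15.86
Total: R$90.00 + R$2.28 + R$15.86 = R$108.14

R$108.14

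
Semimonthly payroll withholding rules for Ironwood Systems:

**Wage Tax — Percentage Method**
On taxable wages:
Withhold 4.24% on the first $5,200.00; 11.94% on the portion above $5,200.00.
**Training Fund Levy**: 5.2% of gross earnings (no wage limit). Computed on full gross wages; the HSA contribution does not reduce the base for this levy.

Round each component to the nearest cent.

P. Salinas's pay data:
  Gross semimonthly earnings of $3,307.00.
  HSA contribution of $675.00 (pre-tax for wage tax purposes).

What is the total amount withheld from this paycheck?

$283.56

Wage Tax: taxable = $3,307.00 − $675.00 = $2,632.00
  4.24% × $2,632.00 = $111.60
Training Fund Levy: 5.2% × $3,307.00 = $171.96
Total: $111.60 + $171.96 = $283.56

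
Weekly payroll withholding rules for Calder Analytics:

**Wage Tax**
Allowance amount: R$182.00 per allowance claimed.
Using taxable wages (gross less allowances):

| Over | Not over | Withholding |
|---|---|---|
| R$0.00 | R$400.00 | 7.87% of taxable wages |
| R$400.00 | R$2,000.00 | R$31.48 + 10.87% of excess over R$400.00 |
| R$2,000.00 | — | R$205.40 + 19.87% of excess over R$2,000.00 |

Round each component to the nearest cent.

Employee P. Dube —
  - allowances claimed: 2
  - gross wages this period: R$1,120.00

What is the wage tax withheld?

Wage Tax: taxable = R$1,120.00 − 2×R$182.00 = R$756.00
  R$31.48 + 10.87% × (R$756.00 − R$400.00) = R$31.48 + 10.87% × R$356.00 = R$70.18

R$70.18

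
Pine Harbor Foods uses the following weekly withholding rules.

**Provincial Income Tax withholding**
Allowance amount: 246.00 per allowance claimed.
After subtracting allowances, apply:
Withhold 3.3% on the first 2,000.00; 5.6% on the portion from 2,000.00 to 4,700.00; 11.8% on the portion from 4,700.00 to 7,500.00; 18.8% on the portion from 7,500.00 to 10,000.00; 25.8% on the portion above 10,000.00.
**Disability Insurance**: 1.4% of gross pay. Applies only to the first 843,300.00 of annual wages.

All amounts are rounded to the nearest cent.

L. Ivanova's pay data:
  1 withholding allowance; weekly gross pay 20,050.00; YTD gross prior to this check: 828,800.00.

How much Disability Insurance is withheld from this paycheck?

203.00

Disability Insurance: cap 843,300.00 − YTD 828,800.00 = 14,500.00 subject; 1.4% × 14,500.00 = 203.00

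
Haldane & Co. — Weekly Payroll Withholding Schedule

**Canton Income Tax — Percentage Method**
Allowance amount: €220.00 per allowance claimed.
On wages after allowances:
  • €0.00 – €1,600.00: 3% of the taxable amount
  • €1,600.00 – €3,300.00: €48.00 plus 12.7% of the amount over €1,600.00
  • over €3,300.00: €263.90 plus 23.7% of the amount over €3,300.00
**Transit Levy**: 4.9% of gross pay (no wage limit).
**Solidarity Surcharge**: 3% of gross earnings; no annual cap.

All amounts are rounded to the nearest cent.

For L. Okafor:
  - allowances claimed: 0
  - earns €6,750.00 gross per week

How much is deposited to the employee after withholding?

€5,135.20

Canton Income Tax: taxable = €6,750.00
  €263.90 + 23.7% × (€6,750.00 − €3,300.00) = €263.90 + 23.7% × €3,450.00 = €1,081.55
Transit Levy: 4.9% × €6,750.00 = €330.75
Solidarity Surcharge: 3% × €6,750.00 = €202.50
Total withheld: €1,081.55 + €330.75 + €202.50 = €1,614.80
Net pay: €6,750.00 − €1,614.80 = €5,135.20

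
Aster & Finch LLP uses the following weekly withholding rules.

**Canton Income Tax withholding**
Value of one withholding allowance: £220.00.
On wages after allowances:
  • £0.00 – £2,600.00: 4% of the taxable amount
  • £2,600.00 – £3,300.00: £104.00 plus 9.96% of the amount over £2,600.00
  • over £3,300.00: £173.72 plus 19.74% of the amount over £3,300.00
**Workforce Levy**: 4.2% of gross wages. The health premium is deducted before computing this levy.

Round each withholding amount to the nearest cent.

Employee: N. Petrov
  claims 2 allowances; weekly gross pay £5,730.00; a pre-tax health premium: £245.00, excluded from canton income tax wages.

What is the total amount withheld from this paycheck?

Canton Income Tax: taxable = £5,730.00 − £245.00 − 2×£220.00 = £5,045.00
  £173.72 + 19.74% × (£5,045.00 − £3,300.00) = £173.72 + 19.74% × £1,745.00 = £518.18
Workforce Levy: 4.2% × £5,485.00 = £230.37
Total: £518.18 + £230.37 = £748.55

£748.55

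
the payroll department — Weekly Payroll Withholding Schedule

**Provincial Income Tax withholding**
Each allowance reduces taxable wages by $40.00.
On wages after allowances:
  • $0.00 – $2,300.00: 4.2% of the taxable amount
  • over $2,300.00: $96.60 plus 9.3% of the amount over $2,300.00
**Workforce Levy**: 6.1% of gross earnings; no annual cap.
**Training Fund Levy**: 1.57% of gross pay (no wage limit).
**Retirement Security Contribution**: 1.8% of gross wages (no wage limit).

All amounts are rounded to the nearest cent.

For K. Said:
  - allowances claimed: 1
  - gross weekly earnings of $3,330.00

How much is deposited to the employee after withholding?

Provincial Income Tax: taxable = $3,330.00 − 1×$40.00 = $3,290.00
  $96.60 + 9.3% × ($3,290.00 − $2,300.00) = $96.60 + 9.3% × $990.00 = $188.67
Workforce Levy: 6.1% × $3,330.00 = $203.13
Training Fund Levy: 1.57% × $3,330.00 = $52.28
Retirement Security Contribution: 1.8% × $3,330.00 = $59.94
Total withheld: $188.67 + $203.13 + $52.28 + $59.94 = $504.02
Net pay: $3,330.00 − $504.02 = $2,825.98

$2,825.98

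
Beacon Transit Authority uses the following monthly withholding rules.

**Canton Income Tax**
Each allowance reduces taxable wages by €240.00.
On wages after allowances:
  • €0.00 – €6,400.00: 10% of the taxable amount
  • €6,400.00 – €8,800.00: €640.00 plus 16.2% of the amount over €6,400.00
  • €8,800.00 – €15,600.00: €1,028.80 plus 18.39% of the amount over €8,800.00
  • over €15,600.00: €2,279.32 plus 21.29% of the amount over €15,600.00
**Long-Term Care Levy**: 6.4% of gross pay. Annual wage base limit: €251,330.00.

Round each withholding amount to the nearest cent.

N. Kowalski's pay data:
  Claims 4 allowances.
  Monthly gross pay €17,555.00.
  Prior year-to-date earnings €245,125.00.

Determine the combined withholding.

€2,888.28

Canton Income Tax: taxable = €17,555.00 − 4×€240.00 = €16,595.00
  €2,279.32 + 21.29% × (€16,595.00 − €15,600.00) = €2,279.32 + 21.29% × €995.00 = €2,491.16
Long-Term Care Levy: cap €251,330.00 − YTD €245,125.00 = €6,205.00 subject; 6.4% × €6,205.00 = €397.12
Total: €2,491.16 + €397.12 = €2,888.28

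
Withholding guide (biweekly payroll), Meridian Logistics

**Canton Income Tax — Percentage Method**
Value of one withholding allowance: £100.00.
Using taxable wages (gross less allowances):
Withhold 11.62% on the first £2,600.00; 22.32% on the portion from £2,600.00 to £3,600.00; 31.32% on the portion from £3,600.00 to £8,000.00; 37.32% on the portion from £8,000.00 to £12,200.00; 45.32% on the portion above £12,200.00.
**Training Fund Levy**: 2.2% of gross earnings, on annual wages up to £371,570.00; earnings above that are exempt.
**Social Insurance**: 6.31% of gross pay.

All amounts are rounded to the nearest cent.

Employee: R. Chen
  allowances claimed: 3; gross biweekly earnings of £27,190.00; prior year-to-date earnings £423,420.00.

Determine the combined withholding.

£11,844.04

Canton Income Tax: taxable = £27,190.00 − 3×£100.00 = £26,890.00
  £3,470.84 + 45.32% × (£26,890.00 − £12,200.00) = £3,470.84 + 45.32% × £14,690.00 = £10,128.35
Training Fund Levy: YTD £423,420.00 ≥ cap £371,570.00 → £0.00
Social Insurance: 6.31% × £27,190.00 = £1,715.69
Total: £10,128.35 + £0.00 + £1,715.69 = £11,844.04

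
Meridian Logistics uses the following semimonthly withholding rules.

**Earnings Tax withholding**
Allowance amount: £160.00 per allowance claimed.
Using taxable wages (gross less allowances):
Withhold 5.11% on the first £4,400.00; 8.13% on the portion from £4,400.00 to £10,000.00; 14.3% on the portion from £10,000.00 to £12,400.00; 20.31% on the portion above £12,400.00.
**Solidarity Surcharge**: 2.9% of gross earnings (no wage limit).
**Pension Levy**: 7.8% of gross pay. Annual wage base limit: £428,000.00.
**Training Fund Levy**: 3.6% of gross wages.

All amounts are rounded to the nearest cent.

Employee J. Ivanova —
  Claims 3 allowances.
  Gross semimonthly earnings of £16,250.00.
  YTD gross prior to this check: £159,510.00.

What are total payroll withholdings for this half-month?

Earnings Tax: taxable = £16,250.00 − 3×£160.00 = £15,770.00
  £1,023.32 + 20.31% × (£15,770.00 − £12,400.00) = £1,023.32 + 20.31% × £3,370.00 = £1,707.77
Solidarity Surcharge: 2.9% × £16,250.00 = £471.25
Pension Levy: 7.8% × £16,250.00 = £1,267.50
Training Fund Levy: 3.6% × £16,250.00 = £585.00
Total: £1,707.77 + £471.25 + £1,267.50 + £585.00 = £4,031.52

£4,031.52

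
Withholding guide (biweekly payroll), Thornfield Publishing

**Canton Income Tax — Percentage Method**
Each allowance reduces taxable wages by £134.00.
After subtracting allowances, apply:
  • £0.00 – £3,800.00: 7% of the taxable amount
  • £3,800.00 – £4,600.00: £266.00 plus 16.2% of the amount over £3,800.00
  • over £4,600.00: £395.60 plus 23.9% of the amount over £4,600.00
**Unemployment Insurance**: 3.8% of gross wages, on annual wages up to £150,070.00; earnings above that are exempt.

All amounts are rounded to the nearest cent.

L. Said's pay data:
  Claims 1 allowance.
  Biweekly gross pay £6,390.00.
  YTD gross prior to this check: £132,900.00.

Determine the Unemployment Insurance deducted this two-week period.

£242.82

Unemployment Insurance: 3.8% × £6,390.00 = £242.82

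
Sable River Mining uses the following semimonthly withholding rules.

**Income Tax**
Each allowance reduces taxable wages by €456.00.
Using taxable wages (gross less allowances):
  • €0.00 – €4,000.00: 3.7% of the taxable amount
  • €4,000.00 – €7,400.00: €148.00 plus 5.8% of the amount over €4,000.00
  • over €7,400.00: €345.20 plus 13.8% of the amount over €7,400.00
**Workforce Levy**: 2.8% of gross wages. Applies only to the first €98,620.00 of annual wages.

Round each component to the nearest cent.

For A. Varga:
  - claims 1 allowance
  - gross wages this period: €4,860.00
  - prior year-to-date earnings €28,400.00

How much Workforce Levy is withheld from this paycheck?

€136.08

Workforce Levy: 2.8% × €4,860.00 = €136.08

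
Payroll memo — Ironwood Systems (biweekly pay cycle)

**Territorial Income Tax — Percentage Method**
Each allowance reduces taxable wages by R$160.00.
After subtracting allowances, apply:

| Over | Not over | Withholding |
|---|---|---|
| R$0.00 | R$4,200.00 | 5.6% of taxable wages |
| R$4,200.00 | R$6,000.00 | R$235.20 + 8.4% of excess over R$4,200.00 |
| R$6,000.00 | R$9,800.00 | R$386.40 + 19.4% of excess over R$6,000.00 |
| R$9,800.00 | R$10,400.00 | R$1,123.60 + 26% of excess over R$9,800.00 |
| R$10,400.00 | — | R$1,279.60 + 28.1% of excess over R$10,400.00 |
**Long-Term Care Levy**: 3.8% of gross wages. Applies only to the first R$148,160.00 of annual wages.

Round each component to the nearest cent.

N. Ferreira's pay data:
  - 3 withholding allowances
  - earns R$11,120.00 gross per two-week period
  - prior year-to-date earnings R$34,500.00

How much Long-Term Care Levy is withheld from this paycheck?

Long-Term Care Levy: 3.8% × R$11,120.00 = R$422.56

R$422.56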